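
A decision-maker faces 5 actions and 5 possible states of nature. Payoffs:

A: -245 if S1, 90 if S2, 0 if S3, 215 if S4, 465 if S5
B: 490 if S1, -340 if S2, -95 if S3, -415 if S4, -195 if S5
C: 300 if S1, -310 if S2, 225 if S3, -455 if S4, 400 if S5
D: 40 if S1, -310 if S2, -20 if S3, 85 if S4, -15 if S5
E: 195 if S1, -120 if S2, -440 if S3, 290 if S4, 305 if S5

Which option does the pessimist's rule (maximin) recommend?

A

Row minima: A=-245, B=-415, C=-455, D=-310, E=-440
Best worst-case = -245 → A.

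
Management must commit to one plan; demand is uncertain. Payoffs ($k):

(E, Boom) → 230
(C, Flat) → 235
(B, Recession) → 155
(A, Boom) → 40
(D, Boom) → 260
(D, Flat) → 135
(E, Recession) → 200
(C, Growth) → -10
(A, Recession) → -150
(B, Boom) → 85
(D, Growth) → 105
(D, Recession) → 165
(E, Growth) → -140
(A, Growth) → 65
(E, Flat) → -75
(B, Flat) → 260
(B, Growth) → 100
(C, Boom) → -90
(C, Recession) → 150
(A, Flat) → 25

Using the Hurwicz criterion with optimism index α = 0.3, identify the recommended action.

D

A: 0.3·65 + 0.7·(-150) = -85.5
B: 0.3·260 + 0.7·85 = 137.5
C: 0.3·235 + 0.7·(-90) = 7.5
D: 0.3·260 + 0.7·105 = 151.5
E: 0.3·230 + 0.7·(-140) = -29
Highest Hurwicz score = 151.5 → D.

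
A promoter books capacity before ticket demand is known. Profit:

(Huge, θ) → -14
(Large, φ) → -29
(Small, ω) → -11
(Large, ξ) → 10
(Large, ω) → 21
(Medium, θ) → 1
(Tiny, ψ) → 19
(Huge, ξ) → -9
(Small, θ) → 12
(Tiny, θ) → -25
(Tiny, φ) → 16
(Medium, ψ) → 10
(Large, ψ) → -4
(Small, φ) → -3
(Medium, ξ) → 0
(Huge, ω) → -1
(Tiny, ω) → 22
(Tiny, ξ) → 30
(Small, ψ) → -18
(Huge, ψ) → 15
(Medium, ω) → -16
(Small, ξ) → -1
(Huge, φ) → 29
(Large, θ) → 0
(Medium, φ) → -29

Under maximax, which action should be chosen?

Tiny

Row maxima: Tiny=30, Small=12, Medium=10, Large=21, Huge=29
Best best-case = 30 → Tiny.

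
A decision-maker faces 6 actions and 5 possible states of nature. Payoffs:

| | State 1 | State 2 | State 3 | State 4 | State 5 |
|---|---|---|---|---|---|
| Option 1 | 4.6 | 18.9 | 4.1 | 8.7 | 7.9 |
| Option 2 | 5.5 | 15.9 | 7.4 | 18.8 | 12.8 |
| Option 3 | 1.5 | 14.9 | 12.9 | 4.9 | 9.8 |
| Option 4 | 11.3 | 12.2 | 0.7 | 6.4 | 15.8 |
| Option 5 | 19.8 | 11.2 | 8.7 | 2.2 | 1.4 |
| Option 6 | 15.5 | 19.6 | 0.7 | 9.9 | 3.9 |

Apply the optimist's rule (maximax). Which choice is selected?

Option 5

Row maxima: Option 1=18.9, Option 2=18.8, Option 3=14.9, Option 4=15.8, Option 5=19.8, Option 6=19.6
Best best-case = 19.8 → Option 5.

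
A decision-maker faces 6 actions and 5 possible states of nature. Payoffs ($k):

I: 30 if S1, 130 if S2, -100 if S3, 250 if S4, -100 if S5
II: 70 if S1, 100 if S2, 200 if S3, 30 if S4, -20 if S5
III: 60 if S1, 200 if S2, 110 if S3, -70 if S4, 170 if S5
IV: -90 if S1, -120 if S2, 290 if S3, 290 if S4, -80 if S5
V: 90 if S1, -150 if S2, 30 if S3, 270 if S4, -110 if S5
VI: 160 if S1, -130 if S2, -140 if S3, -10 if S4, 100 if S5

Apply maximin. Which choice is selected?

Row minima: I=-100, II=-20, III=-70, IV=-120, V=-150, VI=-140
Best worst-case = -20 → II.

II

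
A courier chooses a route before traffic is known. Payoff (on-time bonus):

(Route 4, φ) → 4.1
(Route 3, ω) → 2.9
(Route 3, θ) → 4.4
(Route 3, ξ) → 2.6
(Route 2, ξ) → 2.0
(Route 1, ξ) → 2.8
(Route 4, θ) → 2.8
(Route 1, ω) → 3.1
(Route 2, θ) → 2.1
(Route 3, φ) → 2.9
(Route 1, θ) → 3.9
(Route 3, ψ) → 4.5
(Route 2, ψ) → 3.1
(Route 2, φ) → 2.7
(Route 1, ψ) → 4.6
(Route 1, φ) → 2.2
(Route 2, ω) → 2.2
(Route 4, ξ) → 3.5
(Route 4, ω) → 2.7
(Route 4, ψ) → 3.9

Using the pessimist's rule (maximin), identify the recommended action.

Row minima: Route 1=2.2, Route 2=2.0, Route 3=2.6, Route 4=2.7
Best worst-case = 2.7 → Route 4.

Route 4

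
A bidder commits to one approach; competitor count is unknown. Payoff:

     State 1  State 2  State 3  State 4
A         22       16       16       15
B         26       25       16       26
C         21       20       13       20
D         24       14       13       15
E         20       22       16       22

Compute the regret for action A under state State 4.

11

Best payoff under State 4 is 26.
Regret = 26 − 15 = 11.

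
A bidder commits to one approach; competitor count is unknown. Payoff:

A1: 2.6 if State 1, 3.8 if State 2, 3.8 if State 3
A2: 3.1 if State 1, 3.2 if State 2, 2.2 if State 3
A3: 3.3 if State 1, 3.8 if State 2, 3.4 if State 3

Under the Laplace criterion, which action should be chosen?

A3

Row averages: A1=3.4, A2=17/6, A3=3.5
Highest average = 3.5 → A3.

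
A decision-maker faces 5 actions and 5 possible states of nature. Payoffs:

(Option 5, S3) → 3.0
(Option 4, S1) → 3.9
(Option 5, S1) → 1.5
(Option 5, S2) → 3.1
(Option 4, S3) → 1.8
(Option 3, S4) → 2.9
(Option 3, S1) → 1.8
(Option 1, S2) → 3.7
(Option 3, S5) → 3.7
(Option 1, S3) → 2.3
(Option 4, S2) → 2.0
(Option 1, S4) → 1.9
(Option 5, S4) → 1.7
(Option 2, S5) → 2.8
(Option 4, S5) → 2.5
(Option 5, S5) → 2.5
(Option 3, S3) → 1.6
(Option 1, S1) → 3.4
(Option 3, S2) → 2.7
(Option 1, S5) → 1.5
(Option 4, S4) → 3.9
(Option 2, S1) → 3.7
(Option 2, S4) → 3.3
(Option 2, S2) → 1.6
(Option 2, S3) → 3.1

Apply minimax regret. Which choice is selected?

Column bests: S1=3.9, S2=3.7, S3=3.1, S4=3.9, S5=3.7.
Option 1 regrets: 0.5, 0.0, 0.8, 2.0, 2.2 → max 2.2
Option 2 regrets: 0.2, 2.1, 0.0, 0.6, 0.9 → max 2.1
Option 3 regrets: 2.1, 1.0, 1.5, 1.0, 0.0 → max 2.1
Option 4 regrets: 0.0, 1.7, 1.3, 0.0, 1.2 → max 1.7
Option 5 regrets: 2.4, 0.6, 0.1, 2.2, 1.2 → max 2.4
Smallest max regret = 1.7 → Option 4.

Option 4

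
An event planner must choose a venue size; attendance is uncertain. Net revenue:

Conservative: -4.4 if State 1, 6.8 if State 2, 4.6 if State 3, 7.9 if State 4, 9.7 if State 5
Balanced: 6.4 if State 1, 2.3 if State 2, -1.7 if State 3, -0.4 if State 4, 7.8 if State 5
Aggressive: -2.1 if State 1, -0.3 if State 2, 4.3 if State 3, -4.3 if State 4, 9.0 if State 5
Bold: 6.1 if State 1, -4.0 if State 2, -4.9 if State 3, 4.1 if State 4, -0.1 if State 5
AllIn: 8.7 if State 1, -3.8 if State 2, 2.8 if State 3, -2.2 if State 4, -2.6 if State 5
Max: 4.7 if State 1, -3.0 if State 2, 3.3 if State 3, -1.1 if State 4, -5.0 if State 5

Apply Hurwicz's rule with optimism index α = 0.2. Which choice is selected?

Balanced

Conservative: 0.2·9.7 + 0.8·(-4.4) = -1.58
Balanced: 0.2·7.8 + 0.8·(-1.7) = 0.2
Aggressive: 0.2·9.0 + 0.8·(-4.3) = -1.64
Bold: 0.2·6.1 + 0.8·(-4.9) = -2.7
AllIn: 0.2·8.7 + 0.8·(-3.8) = -1.3
Max: 0.2·4.7 + 0.8·(-5.0) = -3.06
Highest Hurwicz score = 0.2 → Balanced.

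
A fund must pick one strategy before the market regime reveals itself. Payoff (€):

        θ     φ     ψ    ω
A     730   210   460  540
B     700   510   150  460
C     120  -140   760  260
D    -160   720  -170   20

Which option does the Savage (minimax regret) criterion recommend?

Column bests: θ=730, φ=720, ψ=760, ω=540.
A regrets: 0, 510, 300, 0 → max 510
B regrets: 30, 210, 610, 80 → max 610
C regrets: 610, 860, 0, 280 → max 860
D regrets: 890, 0, 930, 520 → max 930
Smallest max regret = 510 → A.

A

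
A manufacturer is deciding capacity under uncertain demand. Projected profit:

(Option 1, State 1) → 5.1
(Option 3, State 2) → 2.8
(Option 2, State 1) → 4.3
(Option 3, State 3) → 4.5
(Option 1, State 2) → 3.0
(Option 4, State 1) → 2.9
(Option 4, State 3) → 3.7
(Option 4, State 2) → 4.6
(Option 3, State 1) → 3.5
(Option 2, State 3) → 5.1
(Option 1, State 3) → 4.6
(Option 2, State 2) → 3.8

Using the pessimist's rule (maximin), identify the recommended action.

Row minima: Option 1=3.0, Option 2=3.8, Option 3=2.8, Option 4=2.9
Best worst-case = 3.8 → Option 2.

Option 2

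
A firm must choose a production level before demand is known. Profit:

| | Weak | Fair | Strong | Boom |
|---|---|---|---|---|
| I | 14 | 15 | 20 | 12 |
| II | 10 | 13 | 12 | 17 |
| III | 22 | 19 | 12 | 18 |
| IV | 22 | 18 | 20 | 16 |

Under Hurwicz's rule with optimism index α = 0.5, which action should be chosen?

IV

I: 0.5·20 + 0.5·12 = 16
II: 0.5·17 + 0.5·10 = 13.5
III: 0.5·22 + 0.5·12 = 17
IV: 0.5·22 + 0.5·16 = 19
Highest Hurwicz score = 19 → IV.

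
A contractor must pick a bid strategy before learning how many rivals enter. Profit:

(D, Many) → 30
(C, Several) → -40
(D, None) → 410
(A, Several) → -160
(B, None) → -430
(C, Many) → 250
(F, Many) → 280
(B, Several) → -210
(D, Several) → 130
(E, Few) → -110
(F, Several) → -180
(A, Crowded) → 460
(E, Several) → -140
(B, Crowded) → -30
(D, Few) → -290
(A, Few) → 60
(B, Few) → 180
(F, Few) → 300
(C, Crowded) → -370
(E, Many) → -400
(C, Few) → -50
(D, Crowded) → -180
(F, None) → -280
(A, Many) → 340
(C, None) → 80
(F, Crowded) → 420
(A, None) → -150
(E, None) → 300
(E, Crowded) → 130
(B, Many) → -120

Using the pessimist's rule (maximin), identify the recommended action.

A

Row minima: A=-160, B=-430, C=-370, D=-290, E=-400, F=-280
Best worst-case = -160 → A.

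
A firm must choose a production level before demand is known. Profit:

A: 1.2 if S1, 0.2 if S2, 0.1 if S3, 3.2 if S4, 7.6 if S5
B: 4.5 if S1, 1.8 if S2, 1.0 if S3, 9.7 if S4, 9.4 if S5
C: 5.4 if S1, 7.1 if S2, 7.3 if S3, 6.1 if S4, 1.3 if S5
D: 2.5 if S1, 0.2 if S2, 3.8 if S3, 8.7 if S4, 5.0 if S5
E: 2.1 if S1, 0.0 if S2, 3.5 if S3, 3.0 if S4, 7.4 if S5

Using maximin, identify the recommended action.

C

Row minima: A=0.1, B=1.0, C=1.3, D=0.2, E=0.0
Best worst-case = 1.3 → C.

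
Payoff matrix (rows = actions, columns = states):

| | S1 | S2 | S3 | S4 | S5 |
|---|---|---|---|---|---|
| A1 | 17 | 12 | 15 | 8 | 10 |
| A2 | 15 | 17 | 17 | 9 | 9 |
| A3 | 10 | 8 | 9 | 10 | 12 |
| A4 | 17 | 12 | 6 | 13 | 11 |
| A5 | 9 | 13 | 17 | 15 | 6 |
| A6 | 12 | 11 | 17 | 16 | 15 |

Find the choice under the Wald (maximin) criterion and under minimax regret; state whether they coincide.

Row minima: A1=8, A2=9, A3=8, A4=6, A5=6, A6=11
Best worst-case = 11 → A6.
Column bests: S1=17, S2=17, S3=17, S4=16, S5=15.
A1 regrets: 0, 5, 2, 8, 5 → max 8
A2 regrets: 2, 0, 0, 7, 6 → max 7
A3 regrets: 7, 9, 8, 6, 3 → max 9
A4 regrets: 0, 5, 11, 3, 4 → max 11
A5 regrets: 8, 4, 0, 1, 9 → max 9
A6 regrets: 5, 6, 0, 0, 0 → max 6
Smallest max regret = 6 → A6.

maximin → A6; minimax regret → A6 (agree)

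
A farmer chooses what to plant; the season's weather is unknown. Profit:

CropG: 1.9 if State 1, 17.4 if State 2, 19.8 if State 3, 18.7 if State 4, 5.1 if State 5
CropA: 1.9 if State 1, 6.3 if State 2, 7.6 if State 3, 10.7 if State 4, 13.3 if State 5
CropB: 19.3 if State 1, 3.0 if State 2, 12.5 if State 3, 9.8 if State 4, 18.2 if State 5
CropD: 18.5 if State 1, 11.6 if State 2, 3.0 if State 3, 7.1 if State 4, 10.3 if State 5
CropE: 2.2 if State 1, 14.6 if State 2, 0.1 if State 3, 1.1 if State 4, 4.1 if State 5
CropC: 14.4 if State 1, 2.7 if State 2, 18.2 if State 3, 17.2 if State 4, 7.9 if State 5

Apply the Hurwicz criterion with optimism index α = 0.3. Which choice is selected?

CropG: 0.3·19.8 + 0.7·1.9 = 7.27
CropA: 0.3·13.3 + 0.7·1.9 = 5.32
CropB: 0.3·19.3 + 0.7·3.0 = 7.89
CropD: 0.3·18.5 + 0.7·3.0 = 7.65
CropE: 0.3·14.6 + 0.7·0.1 = 4.45
CropC: 0.3·18.2 + 0.7·2.7 = 7.35
Highest Hurwicz score = 7.89 → CropB.

CropB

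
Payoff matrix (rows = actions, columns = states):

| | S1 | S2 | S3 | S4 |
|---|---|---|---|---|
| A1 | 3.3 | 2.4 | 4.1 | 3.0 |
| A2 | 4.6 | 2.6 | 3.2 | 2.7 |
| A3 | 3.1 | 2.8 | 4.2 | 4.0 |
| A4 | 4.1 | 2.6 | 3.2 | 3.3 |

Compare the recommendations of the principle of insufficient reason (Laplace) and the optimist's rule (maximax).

laplace → A3; maximax → A2 (disagree)

Row averages: A1=3.2, A2=3.275, A3=3.525, A4=3.3
Highest average = 3.525 → A3.
Row maxima: A1=4.1, A2=4.6, A3=4.2, A4=4.1
Best best-case = 4.6 → A2.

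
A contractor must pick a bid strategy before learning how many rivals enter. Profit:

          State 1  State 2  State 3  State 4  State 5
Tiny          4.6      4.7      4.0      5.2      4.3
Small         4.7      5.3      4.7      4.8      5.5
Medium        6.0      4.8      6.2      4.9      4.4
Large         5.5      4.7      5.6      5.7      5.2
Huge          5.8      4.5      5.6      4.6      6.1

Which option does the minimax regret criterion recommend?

Column bests: State 1=6.0, State 2=5.3, State 3=6.2, State 4=5.7, State 5=6.1.
Tiny regrets: 1.4, 0.6, 2.2, 0.5, 1.8 → max 2.2
Small regrets: 1.3, 0.0, 1.5, 0.9, 0.6 → max 1.5
Medium regrets: 0.0, 0.5, 0.0, 0.8, 1.7 → max 1.7
Large regrets: 0.5, 0.6, 0.6, 0.0, 0.9 → max 0.9
Huge regrets: 0.2, 0.8, 0.6, 1.1, 0.0 → max 1.1
Smallest max regret = 0.9 → Large.

Large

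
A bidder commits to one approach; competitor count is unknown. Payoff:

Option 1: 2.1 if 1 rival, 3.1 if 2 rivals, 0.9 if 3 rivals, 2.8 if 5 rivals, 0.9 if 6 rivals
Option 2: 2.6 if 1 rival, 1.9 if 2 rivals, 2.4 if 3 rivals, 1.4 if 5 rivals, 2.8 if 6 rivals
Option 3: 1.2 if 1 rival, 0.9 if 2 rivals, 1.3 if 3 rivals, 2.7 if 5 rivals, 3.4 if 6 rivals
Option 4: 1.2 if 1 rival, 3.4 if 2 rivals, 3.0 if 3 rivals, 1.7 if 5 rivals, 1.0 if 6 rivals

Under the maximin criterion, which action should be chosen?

Row minima: Option 1=0.9, Option 2=1.4, Option 3=0.9, Option 4=1.0
Best worst-case = 1.4 → Option 2.

Option 2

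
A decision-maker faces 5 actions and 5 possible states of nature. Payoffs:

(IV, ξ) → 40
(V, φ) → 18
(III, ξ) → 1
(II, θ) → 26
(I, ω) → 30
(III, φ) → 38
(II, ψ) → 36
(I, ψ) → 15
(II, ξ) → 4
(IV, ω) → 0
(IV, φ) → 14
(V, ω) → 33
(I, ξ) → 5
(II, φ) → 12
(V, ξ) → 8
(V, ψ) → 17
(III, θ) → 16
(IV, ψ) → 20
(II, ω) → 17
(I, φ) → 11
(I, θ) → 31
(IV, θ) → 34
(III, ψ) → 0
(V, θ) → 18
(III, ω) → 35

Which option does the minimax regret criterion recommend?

V

Column bests: θ=34, φ=38, ψ=36, ω=35, ξ=40.
I regrets: 3, 27, 21, 5, 35 → max 35
II regrets: 8, 26, 0, 18, 36 → max 36
III regrets: 18, 0, 36, 0, 39 → max 39
IV regrets: 0, 24, 16, 35, 0 → max 35
V regrets: 16, 20, 19, 2, 32 → max 32
Smallest max regret = 32 → V.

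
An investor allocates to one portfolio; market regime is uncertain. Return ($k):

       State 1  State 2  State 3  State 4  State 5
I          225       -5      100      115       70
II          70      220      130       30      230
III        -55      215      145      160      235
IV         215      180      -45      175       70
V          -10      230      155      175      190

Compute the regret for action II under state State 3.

25

Best payoff under State 3 is 155.
Regret = 155 − 130 = 25.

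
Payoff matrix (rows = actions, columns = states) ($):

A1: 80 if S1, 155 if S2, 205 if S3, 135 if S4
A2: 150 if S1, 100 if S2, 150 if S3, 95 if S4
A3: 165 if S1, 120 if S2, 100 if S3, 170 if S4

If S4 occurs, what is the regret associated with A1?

35

Best payoff under S4 is 170.
Regret = 170 − 135 = 35.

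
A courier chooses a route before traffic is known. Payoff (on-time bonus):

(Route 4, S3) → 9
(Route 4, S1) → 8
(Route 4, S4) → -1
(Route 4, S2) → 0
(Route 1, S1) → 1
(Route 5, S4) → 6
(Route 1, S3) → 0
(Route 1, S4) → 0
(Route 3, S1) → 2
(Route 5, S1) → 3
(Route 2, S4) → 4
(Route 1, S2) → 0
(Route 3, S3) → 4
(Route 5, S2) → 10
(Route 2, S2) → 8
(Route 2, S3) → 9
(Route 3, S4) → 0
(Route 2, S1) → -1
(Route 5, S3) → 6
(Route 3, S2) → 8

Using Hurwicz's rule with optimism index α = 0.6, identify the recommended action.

Route 5

Route 1: 0.6·1 + 0.4·0 = 0.6
Route 2: 0.6·9 + 0.4·(-1) = 5
Route 3: 0.6·8 + 0.4·0 = 4.8
Route 4: 0.6·9 + 0.4·(-1) = 5
Route 5: 0.6·10 + 0.4·3 = 7.2
Highest Hurwicz score = 7.2 → Route 5.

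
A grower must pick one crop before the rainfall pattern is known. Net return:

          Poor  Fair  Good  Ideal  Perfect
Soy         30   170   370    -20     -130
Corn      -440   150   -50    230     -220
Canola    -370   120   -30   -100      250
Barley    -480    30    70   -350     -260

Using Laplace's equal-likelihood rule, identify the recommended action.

Soy

Row averages: Soy=84, Corn=-66, Canola=-26, Barley=-198
Highest average = 84 → Soy.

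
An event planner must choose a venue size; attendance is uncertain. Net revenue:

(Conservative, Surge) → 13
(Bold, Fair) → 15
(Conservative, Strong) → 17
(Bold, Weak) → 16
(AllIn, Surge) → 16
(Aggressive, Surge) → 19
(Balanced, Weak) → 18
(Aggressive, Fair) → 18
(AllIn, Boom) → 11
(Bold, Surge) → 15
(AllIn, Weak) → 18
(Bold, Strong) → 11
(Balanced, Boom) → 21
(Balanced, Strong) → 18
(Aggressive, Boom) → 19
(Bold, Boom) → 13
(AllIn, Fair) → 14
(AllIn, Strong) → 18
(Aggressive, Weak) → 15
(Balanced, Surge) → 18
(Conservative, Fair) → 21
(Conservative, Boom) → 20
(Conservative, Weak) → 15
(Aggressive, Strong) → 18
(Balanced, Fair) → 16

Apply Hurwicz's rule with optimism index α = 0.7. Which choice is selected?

Conservative: 0.7·21 + 0.3·13 = 18.6
Balanced: 0.7·21 + 0.3·16 = 19.5
Aggressive: 0.7·19 + 0.3·15 = 17.8
Bold: 0.7·16 + 0.3·11 = 14.5
AllIn: 0.7·18 + 0.3·11 = 15.9
Highest Hurwicz score = 19.5 → Balanced.

Balanced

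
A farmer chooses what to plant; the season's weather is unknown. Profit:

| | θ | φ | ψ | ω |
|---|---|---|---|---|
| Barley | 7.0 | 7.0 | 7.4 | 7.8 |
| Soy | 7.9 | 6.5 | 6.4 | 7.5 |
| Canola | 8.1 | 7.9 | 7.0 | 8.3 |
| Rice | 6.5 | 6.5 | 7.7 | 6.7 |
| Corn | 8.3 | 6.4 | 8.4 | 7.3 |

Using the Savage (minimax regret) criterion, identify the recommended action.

Barley

Column bests: θ=8.3, φ=7.9, ψ=8.4, ω=8.3.
Barley regrets: 1.3, 0.9, 1.0, 0.5 → max 1.3
Soy regrets: 0.4, 1.4, 2.0, 0.8 → max 2.0
Canola regrets: 0.2, 0.0, 1.4, 0.0 → max 1.4
Rice regrets: 1.8, 1.4, 0.7, 1.6 → max 1.8
Corn regrets: 0.0, 1.5, 0.0, 1.0 → max 1.5
Smallest max regret = 1.3 → Barley.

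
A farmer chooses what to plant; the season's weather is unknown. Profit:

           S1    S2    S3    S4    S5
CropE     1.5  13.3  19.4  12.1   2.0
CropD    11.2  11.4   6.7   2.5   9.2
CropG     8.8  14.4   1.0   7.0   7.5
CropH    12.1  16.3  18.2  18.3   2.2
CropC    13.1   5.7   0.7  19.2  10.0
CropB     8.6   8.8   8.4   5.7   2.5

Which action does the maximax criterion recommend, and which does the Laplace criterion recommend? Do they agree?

Row maxima: CropE=19.4, CropD=11.4, CropG=14.4, CropH=18.3, CropC=19.2, CropB=8.8
Best best-case = 19.4 → CropE.
Row averages: CropE=9.66, CropD=8.2, CropG=7.74, CropH=13.42, CropC=9.74, CropB=6.8
Highest average = 13.42 → CropH.

maximax → CropE; laplace → CropH (disagree)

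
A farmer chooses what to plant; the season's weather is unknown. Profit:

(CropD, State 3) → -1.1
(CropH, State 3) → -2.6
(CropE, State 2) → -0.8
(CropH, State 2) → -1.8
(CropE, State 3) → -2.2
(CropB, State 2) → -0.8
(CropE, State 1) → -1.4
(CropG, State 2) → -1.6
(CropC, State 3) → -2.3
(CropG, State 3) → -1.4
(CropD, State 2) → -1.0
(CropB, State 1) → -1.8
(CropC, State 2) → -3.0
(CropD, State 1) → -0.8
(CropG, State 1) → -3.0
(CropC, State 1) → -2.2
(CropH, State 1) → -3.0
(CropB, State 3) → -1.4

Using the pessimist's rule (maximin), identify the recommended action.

Row minima: CropD=-1.1, CropG=-3.0, CropB=-1.8, CropC=-3.0, CropH=-3.0, CropE=-2.2
Best worst-case = -1.1 → CropD.

CropD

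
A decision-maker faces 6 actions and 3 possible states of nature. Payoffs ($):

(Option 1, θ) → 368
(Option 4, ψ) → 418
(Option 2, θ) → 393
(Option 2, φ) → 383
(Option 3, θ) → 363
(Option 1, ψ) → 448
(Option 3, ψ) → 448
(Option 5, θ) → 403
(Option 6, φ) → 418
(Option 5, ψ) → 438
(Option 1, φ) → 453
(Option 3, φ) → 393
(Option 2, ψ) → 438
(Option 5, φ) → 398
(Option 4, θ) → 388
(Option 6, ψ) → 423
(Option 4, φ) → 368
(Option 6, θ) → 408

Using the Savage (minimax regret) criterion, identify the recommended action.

Column bests: θ=408, φ=453, ψ=448.
Option 1 regrets: 40, 0, 0 → max 40
Option 2 regrets: 15, 70, 10 → max 70
Option 3 regrets: 45, 60, 0 → max 60
Option 4 regrets: 20, 85, 30 → max 85
Option 5 regrets: 5, 55, 10 → max 55
Option 6 regrets: 0, 35, 25 → max 35
Smallest max regret = 35 → Option 6.

Option 6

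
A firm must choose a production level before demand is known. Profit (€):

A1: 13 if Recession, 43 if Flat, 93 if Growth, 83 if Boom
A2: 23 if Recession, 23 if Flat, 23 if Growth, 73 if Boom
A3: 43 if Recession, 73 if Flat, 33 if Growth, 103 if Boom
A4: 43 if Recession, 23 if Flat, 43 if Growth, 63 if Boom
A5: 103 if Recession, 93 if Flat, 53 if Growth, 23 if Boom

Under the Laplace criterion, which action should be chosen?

A5

Row averages: A1=58, A2=35.5, A3=63, A4=43, A5=68
Highest average = 68 → A5.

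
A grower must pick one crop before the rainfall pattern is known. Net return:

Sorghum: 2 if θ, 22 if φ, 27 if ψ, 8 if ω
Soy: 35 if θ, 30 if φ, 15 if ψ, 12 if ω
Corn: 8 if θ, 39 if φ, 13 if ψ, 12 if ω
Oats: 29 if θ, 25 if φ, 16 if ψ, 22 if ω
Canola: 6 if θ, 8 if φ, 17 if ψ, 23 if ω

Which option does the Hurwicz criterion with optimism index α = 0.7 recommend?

Sorghum: 0.7·27 + 0.3·2 = 19.5
Soy: 0.7·35 + 0.3·12 = 28.1
Corn: 0.7·39 + 0.3·8 = 29.7
Oats: 0.7·29 + 0.3·16 = 25.1
Canola: 0.7·23 + 0.3·6 = 17.9
Highest Hurwicz score = 29.7 → Corn.

Corn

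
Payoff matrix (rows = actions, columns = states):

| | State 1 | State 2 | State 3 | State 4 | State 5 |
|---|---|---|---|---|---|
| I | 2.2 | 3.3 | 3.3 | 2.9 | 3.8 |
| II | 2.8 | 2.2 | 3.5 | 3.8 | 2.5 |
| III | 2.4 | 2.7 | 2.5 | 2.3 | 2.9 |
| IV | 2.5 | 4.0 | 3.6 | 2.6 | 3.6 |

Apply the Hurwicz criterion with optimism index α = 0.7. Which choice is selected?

I: 0.7·3.8 + 0.3·2.2 = 3.32
II: 0.7·3.8 + 0.3·2.2 = 3.32
III: 0.7·2.9 + 0.3·2.3 = 2.72
IV: 0.7·4.0 + 0.3·2.5 = 3.55
Highest Hurwicz score = 3.55 → IV.

IV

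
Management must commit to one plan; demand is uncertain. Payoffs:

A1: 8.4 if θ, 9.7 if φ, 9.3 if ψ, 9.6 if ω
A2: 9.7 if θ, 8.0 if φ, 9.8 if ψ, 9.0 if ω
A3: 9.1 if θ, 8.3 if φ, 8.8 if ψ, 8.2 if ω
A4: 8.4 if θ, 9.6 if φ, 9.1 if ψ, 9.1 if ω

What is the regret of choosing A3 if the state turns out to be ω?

1.4

Best payoff under ω is 9.6.
Regret = 9.6 − 8.2 = 1.4.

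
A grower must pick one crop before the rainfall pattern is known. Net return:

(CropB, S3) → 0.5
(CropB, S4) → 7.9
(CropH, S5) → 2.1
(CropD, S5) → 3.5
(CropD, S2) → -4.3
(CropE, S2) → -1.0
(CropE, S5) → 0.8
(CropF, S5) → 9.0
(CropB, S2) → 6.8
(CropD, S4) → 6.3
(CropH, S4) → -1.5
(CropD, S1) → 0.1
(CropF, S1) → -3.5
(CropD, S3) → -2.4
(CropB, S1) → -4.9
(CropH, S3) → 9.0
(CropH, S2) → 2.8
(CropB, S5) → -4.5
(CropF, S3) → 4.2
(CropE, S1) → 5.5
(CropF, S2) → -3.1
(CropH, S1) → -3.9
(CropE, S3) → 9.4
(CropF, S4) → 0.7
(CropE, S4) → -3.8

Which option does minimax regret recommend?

CropH

Column bests: S1=5.5, S2=6.8, S3=9.4, S4=7.9, S5=9.0.
CropF regrets: 9.0, 9.9, 5.2, 7.2, 0.0 → max 9.9
CropD regrets: 5.4, 11.1, 11.8, 1.6, 5.5 → max 11.8
CropE regrets: 0.0, 7.8, 0.0, 11.7, 8.2 → max 11.7
CropH regrets: 9.4, 4.0, 0.4, 9.4, 6.9 → max 9.4
CropB regrets: 10.4, 0.0, 8.9, 0.0, 13.5 → max 13.5
Smallest max regret = 9.4 → CropH.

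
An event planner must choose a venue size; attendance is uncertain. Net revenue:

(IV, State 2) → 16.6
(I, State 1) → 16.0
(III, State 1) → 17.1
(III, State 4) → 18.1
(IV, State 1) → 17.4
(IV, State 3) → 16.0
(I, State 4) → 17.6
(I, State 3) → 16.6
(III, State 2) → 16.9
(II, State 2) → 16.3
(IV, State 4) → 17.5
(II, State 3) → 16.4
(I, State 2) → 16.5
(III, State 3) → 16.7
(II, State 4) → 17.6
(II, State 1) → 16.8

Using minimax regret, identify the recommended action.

III

Column bests: State 1=17.4, State 2=16.9, State 3=16.7, State 4=18.1.
I regrets: 1.4, 0.4, 0.1, 0.5 → max 1.4
II regrets: 0.6, 0.6, 0.3, 0.5 → max 0.6
III regrets: 0.3, 0.0, 0.0, 0.0 → max 0.3
IV regrets: 0.0, 0.3, 0.7, 0.6 → max 0.7
Smallest max regret = 0.3 → III.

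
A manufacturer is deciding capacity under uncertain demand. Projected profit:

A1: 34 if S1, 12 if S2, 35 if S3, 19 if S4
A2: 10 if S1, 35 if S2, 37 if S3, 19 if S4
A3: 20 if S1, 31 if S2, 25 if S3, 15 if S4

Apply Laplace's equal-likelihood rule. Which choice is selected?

Row averages: A1=25, A2=25.25, A3=22.75
Highest average = 25.25 → A2.

A2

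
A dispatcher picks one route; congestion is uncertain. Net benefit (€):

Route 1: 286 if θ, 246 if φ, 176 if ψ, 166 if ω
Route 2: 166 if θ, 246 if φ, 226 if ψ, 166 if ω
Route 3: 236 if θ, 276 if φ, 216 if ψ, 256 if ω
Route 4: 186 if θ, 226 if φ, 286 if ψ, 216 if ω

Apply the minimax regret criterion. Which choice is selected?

Route 3

Column bests: θ=286, φ=276, ψ=286, ω=256.
Route 1 regrets: 0, 30, 110, 90 → max 110
Route 2 regrets: 120, 30, 60, 90 → max 120
Route 3 regrets: 50, 0, 70, 0 → max 70
Route 4 regrets: 100, 50, 0, 40 → max 100
Smallest max regret = 70 → Route 3.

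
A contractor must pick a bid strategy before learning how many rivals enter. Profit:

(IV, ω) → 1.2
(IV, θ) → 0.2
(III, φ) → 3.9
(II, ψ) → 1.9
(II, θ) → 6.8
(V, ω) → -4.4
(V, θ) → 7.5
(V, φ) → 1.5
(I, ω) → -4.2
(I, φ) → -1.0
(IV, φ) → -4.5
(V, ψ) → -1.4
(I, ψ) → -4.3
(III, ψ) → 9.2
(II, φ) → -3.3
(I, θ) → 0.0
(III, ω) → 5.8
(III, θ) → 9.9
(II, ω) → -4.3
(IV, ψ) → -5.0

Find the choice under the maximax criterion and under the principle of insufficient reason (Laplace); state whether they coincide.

maximax → III; laplace → III (agree)

Row maxima: I=0.0, II=6.8, III=9.9, IV=1.2, V=7.5
Best best-case = 9.9 → III.
Row averages: I=-2.375, II=0.275, III=7.2, IV=-2.025, V=0.8
Highest average = 7.2 → III.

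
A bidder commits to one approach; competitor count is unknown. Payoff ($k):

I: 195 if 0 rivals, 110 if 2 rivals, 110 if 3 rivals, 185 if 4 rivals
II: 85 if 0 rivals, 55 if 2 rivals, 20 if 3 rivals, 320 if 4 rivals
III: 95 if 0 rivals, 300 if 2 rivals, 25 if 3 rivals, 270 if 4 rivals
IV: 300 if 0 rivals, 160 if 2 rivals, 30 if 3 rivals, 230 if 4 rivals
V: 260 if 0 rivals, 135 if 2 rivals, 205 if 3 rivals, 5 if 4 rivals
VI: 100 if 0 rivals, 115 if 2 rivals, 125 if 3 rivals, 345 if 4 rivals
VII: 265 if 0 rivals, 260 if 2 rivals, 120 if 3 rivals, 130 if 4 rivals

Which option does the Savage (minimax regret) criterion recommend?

IV

Column bests: 0 rivals=300, 2 rivals=300, 3 rivals=205, 4 rivals=345.
I regrets: 105, 190, 95, 160 → max 190
II regrets: 215, 245, 185, 25 → max 245
III regrets: 205, 0, 180, 75 → max 205
IV regrets: 0, 140, 175, 115 → max 175
V regrets: 40, 165, 0, 340 → max 340
VI regrets: 200, 185, 80, 0 → max 200
VII regrets: 35, 40, 85, 215 → max 215
Smallest max regret = 175 → IV.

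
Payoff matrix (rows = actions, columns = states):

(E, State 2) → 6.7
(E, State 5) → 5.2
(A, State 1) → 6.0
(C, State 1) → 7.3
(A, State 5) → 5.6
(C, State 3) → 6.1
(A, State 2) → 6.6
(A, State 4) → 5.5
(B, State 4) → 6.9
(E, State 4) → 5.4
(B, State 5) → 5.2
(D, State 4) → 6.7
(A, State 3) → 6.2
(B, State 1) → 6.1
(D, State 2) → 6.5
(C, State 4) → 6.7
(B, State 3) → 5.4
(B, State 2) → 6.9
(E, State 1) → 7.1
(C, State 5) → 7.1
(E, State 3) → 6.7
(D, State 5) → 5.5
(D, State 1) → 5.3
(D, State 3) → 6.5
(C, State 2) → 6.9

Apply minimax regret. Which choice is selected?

Column bests: State 1=7.3, State 2=6.9, State 3=6.7, State 4=6.9, State 5=7.1.
A regrets: 1.3, 0.3, 0.5, 1.4, 1.5 → max 1.5
B regrets: 1.2, 0.0, 1.3, 0.0, 1.9 → max 1.9
C regrets: 0.0, 0.0, 0.6, 0.2, 0.0 → max 0.6
D regrets: 2.0, 0.4, 0.2, 0.2, 1.6 → max 2.0
E regrets: 0.2, 0.2, 0.0, 1.5, 1.9 → max 1.9
Smallest max regret = 0.6 → C.

C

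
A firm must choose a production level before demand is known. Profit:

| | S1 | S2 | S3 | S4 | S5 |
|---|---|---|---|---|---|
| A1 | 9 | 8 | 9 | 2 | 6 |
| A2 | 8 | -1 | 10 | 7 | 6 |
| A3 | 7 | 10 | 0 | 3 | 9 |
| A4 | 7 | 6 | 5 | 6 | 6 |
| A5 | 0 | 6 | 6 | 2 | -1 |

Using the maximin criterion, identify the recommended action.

A4

Row minima: A1=2, A2=-1, A3=0, A4=5, A5=-1
Best worst-case = 5 → A4.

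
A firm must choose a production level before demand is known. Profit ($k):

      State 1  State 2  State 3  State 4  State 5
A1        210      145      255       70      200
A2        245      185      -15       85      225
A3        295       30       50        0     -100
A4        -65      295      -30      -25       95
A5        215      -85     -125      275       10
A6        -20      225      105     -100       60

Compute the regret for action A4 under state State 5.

Best payoff under State 5 is 225.
Regret = 225 − 95 = 130.

130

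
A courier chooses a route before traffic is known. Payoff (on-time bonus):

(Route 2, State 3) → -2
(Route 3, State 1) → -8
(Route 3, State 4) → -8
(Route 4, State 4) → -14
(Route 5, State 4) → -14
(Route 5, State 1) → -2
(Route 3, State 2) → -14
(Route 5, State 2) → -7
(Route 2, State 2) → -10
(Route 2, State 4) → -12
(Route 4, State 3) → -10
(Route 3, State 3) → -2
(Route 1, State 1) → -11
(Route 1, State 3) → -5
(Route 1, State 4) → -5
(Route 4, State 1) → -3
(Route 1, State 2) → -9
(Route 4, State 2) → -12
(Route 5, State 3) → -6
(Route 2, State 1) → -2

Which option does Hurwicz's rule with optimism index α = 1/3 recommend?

Route 2

Route 1: 1/3·(-5) + 2/3·(-11) = -9
Route 2: 1/3·(-2) + 2/3·(-12) = -26/3
Route 3: 1/3·(-2) + 2/3·(-14) = -10
Route 4: 1/3·(-3) + 2/3·(-14) = -31/3
Route 5: 1/3·(-2) + 2/3·(-14) = -10
Highest Hurwicz score = -26/3 → Route 2.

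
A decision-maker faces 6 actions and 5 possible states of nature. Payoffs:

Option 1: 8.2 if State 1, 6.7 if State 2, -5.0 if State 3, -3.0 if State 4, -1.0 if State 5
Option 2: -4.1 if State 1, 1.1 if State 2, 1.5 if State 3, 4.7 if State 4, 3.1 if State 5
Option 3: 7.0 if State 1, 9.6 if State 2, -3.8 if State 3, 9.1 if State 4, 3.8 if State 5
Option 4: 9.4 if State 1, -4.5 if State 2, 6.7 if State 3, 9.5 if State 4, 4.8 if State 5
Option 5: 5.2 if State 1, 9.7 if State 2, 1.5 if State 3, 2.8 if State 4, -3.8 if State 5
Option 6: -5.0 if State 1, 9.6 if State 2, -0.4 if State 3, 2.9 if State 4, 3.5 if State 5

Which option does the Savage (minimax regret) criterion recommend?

Option 5

Column bests: State 1=9.4, State 2=9.7, State 3=6.7, State 4=9.5, State 5=4.8.
Option 1 regrets: 1.2, 3.0, 11.7, 12.5, 5.8 → max 12.5
Option 2 regrets: 13.5, 8.6, 5.2, 4.8, 1.7 → max 13.5
Option 3 regrets: 2.4, 0.1, 10.5, 0.4, 1.0 → max 10.5
Option 4 regrets: 0.0, 14.2, 0.0, 0.0, 0.0 → max 14.2
Option 5 regrets: 4.2, 0.0, 5.2, 6.7, 8.6 → max 8.6
Option 6 regrets: 14.4, 0.1, 7.1, 6.6, 1.3 → max 14.4
Smallest max regret = 8.6 → Option 5.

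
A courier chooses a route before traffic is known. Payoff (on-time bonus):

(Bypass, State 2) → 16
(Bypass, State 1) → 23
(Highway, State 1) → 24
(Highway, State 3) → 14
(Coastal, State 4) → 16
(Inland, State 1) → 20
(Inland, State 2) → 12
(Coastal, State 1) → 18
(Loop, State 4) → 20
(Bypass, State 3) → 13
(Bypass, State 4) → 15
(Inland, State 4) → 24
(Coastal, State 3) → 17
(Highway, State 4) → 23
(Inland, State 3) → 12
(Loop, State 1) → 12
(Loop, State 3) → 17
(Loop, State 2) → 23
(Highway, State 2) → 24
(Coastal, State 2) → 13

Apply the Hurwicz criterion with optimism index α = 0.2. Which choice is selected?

Coastal: 0.2·18 + 0.8·13 = 14
Bypass: 0.2·23 + 0.8·13 = 15
Loop: 0.2·23 + 0.8·12 = 14.2
Inland: 0.2·24 + 0.8·12 = 14.4
Highway: 0.2·24 + 0.8·14 = 16
Highest Hurwicz score = 16 → Highway.

Highway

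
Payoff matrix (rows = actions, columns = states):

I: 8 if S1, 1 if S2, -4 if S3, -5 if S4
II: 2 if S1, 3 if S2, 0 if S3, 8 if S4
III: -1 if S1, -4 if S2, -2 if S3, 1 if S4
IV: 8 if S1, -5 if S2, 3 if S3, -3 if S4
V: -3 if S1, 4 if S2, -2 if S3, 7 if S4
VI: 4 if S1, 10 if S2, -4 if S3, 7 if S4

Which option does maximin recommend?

Row minima: I=-5, II=0, III=-4, IV=-5, V=-3, VI=-4
Best worst-case = 0 → II.

II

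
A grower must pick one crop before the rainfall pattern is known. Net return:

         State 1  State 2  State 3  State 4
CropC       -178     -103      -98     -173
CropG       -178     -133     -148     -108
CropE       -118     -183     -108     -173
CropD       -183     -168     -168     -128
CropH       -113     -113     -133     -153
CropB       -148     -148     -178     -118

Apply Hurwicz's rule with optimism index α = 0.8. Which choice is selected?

CropC

CropC: 0.8·(-98) + 0.2·(-178) = -114
CropG: 0.8·(-108) + 0.2·(-178) = -122
CropE: 0.8·(-108) + 0.2·(-183) = -123
CropD: 0.8·(-128) + 0.2·(-183) = -139
CropH: 0.8·(-113) + 0.2·(-153) = -121
CropB: 0.8·(-118) + 0.2·(-178) = -130
Highest Hurwicz score = -114 → CropC.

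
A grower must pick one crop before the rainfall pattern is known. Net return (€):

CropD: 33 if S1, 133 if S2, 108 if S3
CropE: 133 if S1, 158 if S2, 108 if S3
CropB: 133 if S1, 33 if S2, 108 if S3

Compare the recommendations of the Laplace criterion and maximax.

laplace → CropE; maximax → CropE (agree)

Row averages: CropD=274/3, CropE=133, CropB=274/3
Highest average = 133 → CropE.
Row maxima: CropD=133, CropE=158, CropB=133
Best best-case = 158 → CropE.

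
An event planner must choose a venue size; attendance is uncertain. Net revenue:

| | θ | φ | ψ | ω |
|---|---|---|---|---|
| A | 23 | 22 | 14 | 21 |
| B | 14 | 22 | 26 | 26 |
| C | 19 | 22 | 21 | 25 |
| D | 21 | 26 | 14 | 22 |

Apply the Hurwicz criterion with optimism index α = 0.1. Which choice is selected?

C

A: 0.1·23 + 0.9·14 = 14.9
B: 0.1·26 + 0.9·14 = 15.2
C: 0.1·25 + 0.9·19 = 19.6
D: 0.1·26 + 0.9·14 = 15.2
Highest Hurwicz score = 19.6 → C.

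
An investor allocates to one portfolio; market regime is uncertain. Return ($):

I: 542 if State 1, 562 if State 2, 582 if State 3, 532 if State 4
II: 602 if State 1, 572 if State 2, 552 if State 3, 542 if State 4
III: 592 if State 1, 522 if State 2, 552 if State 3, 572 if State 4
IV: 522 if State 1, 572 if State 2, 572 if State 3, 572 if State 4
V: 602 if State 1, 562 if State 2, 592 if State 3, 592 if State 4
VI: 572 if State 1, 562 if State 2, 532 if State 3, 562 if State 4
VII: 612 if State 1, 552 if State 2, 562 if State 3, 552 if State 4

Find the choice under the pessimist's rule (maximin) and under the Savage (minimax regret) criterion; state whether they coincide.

maximin → V; minimax regret → V (agree)

Row minima: I=532, II=542, III=522, IV=522, V=562, VI=532, VII=552
Best worst-case = 562 → V.
Column bests: State 1=612, State 2=572, State 3=592, State 4=592.
I regrets: 70, 10, 10, 60 → max 70
II regrets: 10, 0, 40, 50 → max 50
III regrets: 20, 50, 40, 20 → max 50
IV regrets: 90, 0, 20, 20 → max 90
V regrets: 10, 10, 0, 0 → max 10
VI regrets: 40, 10, 60, 30 → max 60
VII regrets: 0, 20, 30, 40 → max 40
Smallest max regret = 10 → V.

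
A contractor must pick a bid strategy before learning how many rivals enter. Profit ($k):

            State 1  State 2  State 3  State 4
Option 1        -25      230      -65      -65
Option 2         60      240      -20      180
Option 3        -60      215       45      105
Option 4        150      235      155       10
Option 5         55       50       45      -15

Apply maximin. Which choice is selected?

Option 4

Row minima: Option 1=-65, Option 2=-20, Option 3=-60, Option 4=10, Option 5=-15
Best worst-case = 10 → Option 4.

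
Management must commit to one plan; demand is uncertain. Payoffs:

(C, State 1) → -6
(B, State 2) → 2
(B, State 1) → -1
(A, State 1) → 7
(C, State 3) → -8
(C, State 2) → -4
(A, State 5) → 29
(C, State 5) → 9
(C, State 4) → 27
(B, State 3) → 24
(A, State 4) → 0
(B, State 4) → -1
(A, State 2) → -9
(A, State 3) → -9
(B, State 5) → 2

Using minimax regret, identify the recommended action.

Column bests: State 1=7, State 2=2, State 3=24, State 4=27, State 5=29.
A regrets: 0, 11, 33, 27, 0 → max 33
B regrets: 8, 0, 0, 28, 27 → max 28
C regrets: 13, 6, 32, 0, 20 → max 32
Smallest max regret = 28 → B.

B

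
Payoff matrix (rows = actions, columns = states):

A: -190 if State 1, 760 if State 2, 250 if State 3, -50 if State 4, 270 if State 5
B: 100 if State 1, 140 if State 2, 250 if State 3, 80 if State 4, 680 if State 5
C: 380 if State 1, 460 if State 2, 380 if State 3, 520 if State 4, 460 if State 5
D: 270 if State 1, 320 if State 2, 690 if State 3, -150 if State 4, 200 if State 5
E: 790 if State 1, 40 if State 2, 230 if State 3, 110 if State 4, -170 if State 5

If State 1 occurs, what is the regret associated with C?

410

Best payoff under State 1 is 790.
Regret = 790 − 380 = 410.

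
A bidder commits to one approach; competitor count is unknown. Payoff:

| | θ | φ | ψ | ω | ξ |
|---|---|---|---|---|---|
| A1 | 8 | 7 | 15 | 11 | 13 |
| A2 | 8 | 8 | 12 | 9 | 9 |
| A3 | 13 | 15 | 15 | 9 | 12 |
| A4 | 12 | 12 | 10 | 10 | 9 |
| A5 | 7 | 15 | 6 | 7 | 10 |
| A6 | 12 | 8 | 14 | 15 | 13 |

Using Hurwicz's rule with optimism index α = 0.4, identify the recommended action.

A3

A1: 0.4·15 + 0.6·7 = 10.2
A2: 0.4·12 + 0.6·8 = 9.6
A3: 0.4·15 + 0.6·9 = 11.4
A4: 0.4·12 + 0.6·9 = 10.2
A5: 0.4·15 + 0.6·6 = 9.6
A6: 0.4·15 + 0.6·8 = 10.8
Highest Hurwicz score = 11.4 → A3.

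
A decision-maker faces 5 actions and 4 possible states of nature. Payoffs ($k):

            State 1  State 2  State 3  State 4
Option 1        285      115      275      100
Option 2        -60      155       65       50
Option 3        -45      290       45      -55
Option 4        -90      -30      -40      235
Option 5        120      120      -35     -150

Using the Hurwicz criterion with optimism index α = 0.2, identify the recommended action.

Option 1: 0.2·285 + 0.8·100 = 137
Option 2: 0.2·155 + 0.8·(-60) = -17
Option 3: 0.2·290 + 0.8·(-55) = 14
Option 4: 0.2·235 + 0.8·(-90) = -25
Option 5: 0.2·120 + 0.8·(-150) = -96
Highest Hurwicz score = 137 → Option 1.

Option 1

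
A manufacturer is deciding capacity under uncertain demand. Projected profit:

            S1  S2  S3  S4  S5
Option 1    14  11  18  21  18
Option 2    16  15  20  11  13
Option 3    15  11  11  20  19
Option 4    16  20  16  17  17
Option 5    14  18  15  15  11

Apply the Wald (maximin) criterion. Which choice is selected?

Row minima: Option 1=11, Option 2=11, Option 3=11, Option 4=16, Option 5=11
Best worst-case = 16 → Option 4.

Option 4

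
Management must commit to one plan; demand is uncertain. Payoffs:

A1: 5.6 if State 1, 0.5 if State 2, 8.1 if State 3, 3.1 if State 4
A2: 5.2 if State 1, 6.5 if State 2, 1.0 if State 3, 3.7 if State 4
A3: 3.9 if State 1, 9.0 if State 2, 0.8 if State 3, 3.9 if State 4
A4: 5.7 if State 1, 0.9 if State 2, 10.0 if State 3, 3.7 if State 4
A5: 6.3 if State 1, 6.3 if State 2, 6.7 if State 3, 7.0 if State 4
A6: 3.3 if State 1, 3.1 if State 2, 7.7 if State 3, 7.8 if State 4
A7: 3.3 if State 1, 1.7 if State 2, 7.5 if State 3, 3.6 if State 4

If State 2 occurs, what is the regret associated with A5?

2.7

Best payoff under State 2 is 9.0.
Regret = 9.0 − 6.3 = 2.7.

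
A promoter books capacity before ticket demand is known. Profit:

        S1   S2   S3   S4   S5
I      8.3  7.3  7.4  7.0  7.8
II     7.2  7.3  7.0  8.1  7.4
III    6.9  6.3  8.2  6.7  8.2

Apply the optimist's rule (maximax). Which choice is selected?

Row maxima: I=8.3, II=8.1, III=8.2
Best best-case = 8.3 → I.

I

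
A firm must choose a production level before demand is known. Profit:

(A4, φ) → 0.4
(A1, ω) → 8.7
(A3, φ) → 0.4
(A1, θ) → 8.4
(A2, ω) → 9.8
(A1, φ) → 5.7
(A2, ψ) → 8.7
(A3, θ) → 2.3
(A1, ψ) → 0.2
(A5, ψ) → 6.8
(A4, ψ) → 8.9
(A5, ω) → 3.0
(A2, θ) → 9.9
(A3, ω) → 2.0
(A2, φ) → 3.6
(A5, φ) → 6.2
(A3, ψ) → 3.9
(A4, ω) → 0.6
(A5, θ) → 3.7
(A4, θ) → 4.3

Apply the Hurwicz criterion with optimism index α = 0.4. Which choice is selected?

A1: 0.4·8.7 + 0.6·0.2 = 3.6
A2: 0.4·9.9 + 0.6·3.6 = 6.12
A3: 0.4·3.9 + 0.6·0.4 = 1.8
A4: 0.4·8.9 + 0.6·0.4 = 3.8
A5: 0.4·6.8 + 0.6·3.0 = 4.52
Highest Hurwicz score = 6.12 → A2.

A2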